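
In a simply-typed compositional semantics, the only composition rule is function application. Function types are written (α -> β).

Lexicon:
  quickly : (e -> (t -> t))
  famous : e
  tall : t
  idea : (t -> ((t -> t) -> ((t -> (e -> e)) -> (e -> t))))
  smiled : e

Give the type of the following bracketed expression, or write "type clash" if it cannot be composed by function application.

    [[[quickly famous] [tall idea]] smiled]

[quickly famous]: (e -> (t -> t)) applied to e yields (t -> t).
[tall idea]: (t -> ((t -> t) -> ((t -> (e -> e)) -> (e -> t)))) applied to t yields ((t -> t) -> ((t -> (e -> e)) -> (e -> t))).
[[quickly famous] [tall idea]]: ((t -> t) -> ((t -> (e -> e)) -> (e -> t))) applied to (t -> t) yields ((t -> (e -> e)) -> (e -> t)).
At [[[quickly famous] [tall idea]] smiled]: neither ((t -> (e -> e)) -> (e -> t)) nor e can take the other as argument; the node is ill-typed.

type clash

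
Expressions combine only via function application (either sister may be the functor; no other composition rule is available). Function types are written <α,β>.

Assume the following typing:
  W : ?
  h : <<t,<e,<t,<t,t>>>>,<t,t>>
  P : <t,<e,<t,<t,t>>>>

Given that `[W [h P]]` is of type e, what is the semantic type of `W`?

[W [h P]] is required to be e. [h P] : <t,t> cannot yield e as functor, so W : <<t,t>,e>.

<<t,t>,e>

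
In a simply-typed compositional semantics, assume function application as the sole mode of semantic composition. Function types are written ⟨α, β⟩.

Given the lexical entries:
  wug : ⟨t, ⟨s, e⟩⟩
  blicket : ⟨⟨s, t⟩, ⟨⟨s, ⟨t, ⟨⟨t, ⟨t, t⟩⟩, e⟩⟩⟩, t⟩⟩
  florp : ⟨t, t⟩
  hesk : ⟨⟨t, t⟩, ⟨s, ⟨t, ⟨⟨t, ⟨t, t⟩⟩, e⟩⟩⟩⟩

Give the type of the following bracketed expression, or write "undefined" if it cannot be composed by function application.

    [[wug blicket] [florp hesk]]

[wug blicket]: ⟨t, ⟨s, e⟩⟩ and ⟨⟨s, t⟩, ⟨⟨s, ⟨t, ⟨⟨t, ⟨t, t⟩⟩, e⟩⟩⟩, t⟩⟩ cannot combine by function application — type clash.

undefined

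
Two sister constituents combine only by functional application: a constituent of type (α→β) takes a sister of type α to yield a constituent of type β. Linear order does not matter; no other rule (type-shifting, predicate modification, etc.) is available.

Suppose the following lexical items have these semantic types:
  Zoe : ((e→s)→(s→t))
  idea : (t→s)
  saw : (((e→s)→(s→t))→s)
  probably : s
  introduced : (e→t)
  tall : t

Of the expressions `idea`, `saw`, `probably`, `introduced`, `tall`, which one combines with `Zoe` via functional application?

idea : (t→s) — Zoe needs (e→s); idea needs t; neither fits.
saw — combines: saw : (((e→s)→(s→t))→s) takes Zoe : ((e→s)→(s→t)) as argument, giving s.
probably : s — Zoe needs (e→s); probably needs nothing (atomic); neither fits.
introduced : (e→t) — Zoe needs (e→s); introduced needs e; neither fits.
tall : t — Zoe needs (e→s); tall needs nothing (atomic); neither fits.

saw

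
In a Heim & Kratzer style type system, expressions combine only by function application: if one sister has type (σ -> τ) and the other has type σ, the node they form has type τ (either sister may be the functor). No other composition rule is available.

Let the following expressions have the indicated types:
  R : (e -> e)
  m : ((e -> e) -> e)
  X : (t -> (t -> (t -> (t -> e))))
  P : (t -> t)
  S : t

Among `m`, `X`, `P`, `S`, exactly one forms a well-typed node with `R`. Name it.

m

m — combines: m : ((e -> e) -> e) takes R : (e -> e) as argument, giving e.
X : (t -> (t -> (t -> (t -> e)))) — no; R wants e, and X wants t.
P : (t -> t) — no; R wants e, and P wants t.
S : t — no; R wants e, and S wants nothing (atomic).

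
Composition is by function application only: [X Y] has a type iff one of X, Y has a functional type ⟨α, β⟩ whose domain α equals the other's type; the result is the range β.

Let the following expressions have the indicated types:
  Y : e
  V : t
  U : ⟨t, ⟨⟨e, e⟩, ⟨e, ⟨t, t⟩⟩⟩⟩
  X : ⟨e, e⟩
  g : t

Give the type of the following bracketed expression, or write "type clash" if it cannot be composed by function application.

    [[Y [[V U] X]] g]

t

[V U]: U is ⟨t, ⟨⟨e, e⟩, ⟨e, ⟨t, t⟩⟩⟩⟩, V is t; result ⟨⟨e, e⟩, ⟨e, ⟨t, t⟩⟩⟩.
[[V U] X]: [V U] is ⟨⟨e, e⟩, ⟨e, ⟨t, t⟩⟩⟩, X is ⟨e, e⟩; result ⟨e, ⟨t, t⟩⟩.
[Y [[V U] X]]: [[V U] X] is ⟨e, ⟨t, t⟩⟩, Y is e; result ⟨t, t⟩.
[[Y [[V U] X]] g]: [Y [[V U] X]] is ⟨t, t⟩, g is t; result t.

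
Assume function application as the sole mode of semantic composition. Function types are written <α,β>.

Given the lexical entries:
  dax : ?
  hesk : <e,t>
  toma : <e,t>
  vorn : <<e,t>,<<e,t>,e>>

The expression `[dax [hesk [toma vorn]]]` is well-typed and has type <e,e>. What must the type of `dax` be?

<e,<e,e>>

[dax [hesk [toma vorn]]] must have type <e,e>. The sister [hesk [toma vorn]] has type e; that is not a function onto <e,e>, so dax must be the functor, of type <e,<e,e>>.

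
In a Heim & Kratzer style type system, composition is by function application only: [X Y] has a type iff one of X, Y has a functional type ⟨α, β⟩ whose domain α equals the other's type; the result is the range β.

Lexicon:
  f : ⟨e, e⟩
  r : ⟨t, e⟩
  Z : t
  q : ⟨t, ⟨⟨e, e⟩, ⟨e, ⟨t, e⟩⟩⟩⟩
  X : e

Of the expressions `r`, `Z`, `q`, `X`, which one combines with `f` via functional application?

r : ⟨t, e⟩ — does not combine with f.
Z : t — does not combine with f.
q : ⟨t, ⟨⟨e, e⟩, ⟨e, ⟨t, e⟩⟩⟩⟩ — does not combine with f.
X — combines: f : ⟨e, e⟩ takes X : e as argument, giving e.

X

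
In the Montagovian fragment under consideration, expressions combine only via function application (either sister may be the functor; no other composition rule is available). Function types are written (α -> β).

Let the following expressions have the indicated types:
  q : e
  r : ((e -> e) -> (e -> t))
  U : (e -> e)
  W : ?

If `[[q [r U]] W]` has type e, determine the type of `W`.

[[q [r U]] W] must have type e. The sister [q [r U]] has type t; that is not a function onto e, so W must be the functor, of type (t -> e).

(t -> e)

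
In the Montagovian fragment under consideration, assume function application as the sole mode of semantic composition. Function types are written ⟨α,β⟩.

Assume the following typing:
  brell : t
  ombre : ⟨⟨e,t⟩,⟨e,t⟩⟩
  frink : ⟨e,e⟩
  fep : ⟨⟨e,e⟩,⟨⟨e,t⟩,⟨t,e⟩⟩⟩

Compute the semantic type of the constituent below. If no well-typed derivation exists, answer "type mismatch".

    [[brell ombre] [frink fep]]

type mismatch

[brell ombre]: t and ⟨⟨e,t⟩,⟨e,t⟩⟩ cannot combine by function application — type clash.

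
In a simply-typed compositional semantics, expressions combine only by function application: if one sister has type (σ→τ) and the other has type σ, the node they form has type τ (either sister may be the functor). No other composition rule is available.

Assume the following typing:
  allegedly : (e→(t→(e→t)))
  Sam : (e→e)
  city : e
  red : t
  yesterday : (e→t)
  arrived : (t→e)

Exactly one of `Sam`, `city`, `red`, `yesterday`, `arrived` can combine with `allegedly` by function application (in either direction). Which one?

Sam : (e→e) — neither side's domain matches the other.
city — combines: allegedly : (e→(t→(e→t))) takes city : e as argument, giving (t→(e→t)).
red : t — neither side's domain matches the other.
yesterday : (e→t) — neither side's domain matches the other.
arrived : (t→e) — neither side's domain matches the other.

city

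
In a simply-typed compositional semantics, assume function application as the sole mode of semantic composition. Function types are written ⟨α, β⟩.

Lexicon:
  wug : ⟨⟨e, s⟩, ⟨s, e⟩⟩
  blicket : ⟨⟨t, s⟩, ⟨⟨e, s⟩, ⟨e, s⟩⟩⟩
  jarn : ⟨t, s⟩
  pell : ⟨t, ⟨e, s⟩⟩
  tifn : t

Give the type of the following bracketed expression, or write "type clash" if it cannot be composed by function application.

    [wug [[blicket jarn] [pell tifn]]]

[blicket jarn]: blicket is ⟨⟨t, s⟩, ⟨⟨e, s⟩, ⟨e, s⟩⟩⟩, jarn is ⟨t, s⟩; result ⟨⟨e, s⟩, ⟨e, s⟩⟩.
[pell tifn]: pell is ⟨t, ⟨e, s⟩⟩, tifn is t; result ⟨e, s⟩.
[[blicket jarn] [pell tifn]]: [blicket jarn] is ⟨⟨e, s⟩, ⟨e, s⟩⟩, [pell tifn] is ⟨e, s⟩; result ⟨e, s⟩.
[wug [[blicket jarn] [pell tifn]]]: wug is ⟨⟨e, s⟩, ⟨s, e⟩⟩, [[blicket jarn] [pell tifn]] is ⟨e, s⟩; result ⟨s, e⟩.

⟨s, e⟩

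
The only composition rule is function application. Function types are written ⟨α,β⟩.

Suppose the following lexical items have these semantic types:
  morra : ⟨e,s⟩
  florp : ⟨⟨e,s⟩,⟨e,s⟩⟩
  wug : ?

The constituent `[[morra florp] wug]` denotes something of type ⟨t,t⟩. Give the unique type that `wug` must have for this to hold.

⟨⟨e,s⟩,⟨t,t⟩⟩

For [[morra florp] wug] to have type ⟨t,t⟩ with [morra florp] of type ⟨e,s⟩, wug must be the function: wug : ⟨⟨e,s⟩,⟨t,t⟩⟩.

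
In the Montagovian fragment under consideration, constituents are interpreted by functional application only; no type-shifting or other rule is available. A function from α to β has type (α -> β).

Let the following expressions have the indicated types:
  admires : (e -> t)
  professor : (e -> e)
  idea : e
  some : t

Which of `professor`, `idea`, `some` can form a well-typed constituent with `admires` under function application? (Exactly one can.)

professor : (e -> e) — no; admires wants e, and professor wants e.
idea — combines: admires : (e -> t) takes idea : e as argument, giving t.
some : t — no; admires wants e, and some wants nothing (atomic).

idea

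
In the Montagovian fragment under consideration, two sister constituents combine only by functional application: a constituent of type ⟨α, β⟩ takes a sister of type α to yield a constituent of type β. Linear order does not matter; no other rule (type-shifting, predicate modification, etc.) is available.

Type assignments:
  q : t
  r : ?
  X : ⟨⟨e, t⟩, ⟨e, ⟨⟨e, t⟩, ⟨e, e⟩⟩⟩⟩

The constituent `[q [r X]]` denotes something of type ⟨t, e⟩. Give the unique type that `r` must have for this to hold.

⟨⟨⟨e, t⟩, ⟨e, ⟨⟨e, t⟩, ⟨e, e⟩⟩⟩⟩, ⟨t, ⟨t, e⟩⟩⟩

For [q [r X]] to have type ⟨t, e⟩ with q of type t, [r X] must be the function: [r X] : ⟨t, ⟨t, e⟩⟩.
For [r X] to have type ⟨t, ⟨t, e⟩⟩ with X of type ⟨⟨e, t⟩, ⟨e, ⟨⟨e, t⟩, ⟨e, e⟩⟩⟩⟩, r must be the function: r : ⟨⟨⟨e, t⟩, ⟨e, ⟨⟨e, t⟩, ⟨e, e⟩⟩⟩⟩, ⟨t, ⟨t, e⟩⟩⟩.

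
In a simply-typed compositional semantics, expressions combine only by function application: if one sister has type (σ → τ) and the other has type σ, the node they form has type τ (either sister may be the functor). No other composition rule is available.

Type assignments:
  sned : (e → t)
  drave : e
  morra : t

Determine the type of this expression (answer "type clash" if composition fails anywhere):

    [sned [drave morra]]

type clash

At [drave morra]: neither e nor t can take the other as argument; the node is ill-typed.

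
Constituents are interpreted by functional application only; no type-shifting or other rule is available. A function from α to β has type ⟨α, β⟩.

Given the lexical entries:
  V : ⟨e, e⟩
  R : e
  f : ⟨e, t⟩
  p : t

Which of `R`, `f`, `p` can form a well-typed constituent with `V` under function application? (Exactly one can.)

R

R — combines: V : ⟨e, e⟩ takes R : e as argument, giving e.
f : ⟨e, t⟩ — does not combine with V.
p : t — does not combine with V.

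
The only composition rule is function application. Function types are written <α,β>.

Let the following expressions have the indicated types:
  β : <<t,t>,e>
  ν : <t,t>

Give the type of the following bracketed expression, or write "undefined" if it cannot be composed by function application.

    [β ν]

[β ν]: <<t,t>,e> applied to <t,t> yields e.

e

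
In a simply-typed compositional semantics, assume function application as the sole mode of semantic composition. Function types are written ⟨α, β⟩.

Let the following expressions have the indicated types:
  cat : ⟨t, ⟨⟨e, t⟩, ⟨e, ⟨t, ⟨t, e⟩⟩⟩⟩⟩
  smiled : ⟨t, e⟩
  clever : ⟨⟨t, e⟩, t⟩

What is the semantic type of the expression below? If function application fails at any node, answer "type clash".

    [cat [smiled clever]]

At [smiled clever], clever : ⟨⟨t, e⟩, t⟩ takes smiled : ⟨t, e⟩, giving t.
At [cat [smiled clever]], cat : ⟨t, ⟨⟨e, t⟩, ⟨e, ⟨t, ⟨t, e⟩⟩⟩⟩⟩ takes [smiled clever] : t, giving ⟨⟨e, t⟩, ⟨e, ⟨t, ⟨t, e⟩⟩⟩⟩.

⟨⟨e, t⟩, ⟨e, ⟨t, ⟨t, e⟩⟩⟩⟩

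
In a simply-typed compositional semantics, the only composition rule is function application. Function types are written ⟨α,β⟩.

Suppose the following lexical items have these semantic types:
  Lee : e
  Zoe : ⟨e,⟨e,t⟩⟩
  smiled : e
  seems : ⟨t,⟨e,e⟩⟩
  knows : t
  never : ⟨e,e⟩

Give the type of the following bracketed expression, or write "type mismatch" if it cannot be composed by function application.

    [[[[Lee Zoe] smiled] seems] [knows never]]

[Lee Zoe]: Zoe is ⟨e,⟨e,t⟩⟩, Lee is e; result ⟨e,t⟩.
[[Lee Zoe] smiled]: [Lee Zoe] is ⟨e,t⟩, smiled is e; result t.
[[[Lee Zoe] smiled] seems]: seems is ⟨t,⟨e,e⟩⟩, [[Lee Zoe] smiled] is t; result ⟨e,e⟩.
[knows never]: t and ⟨e,e⟩ cannot combine by function application — type clash.

type mismatch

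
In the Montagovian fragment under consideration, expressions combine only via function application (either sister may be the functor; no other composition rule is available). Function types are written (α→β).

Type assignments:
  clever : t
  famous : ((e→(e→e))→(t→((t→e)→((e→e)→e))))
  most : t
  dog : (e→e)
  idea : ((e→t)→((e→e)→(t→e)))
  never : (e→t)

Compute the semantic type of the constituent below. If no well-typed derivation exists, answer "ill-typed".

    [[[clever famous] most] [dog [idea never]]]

[clever famous]: t and ((e→(e→e))→(t→((t→e)→((e→e)→e)))) cannot combine by function application — type clash.

ill-typed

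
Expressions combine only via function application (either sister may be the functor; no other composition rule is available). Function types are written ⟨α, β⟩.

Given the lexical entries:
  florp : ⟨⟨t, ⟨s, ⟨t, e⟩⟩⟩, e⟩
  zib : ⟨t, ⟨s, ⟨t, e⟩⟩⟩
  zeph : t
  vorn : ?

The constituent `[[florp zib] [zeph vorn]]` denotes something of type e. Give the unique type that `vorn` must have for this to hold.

⟨t, ⟨e, e⟩⟩

For [[florp zib] [zeph vorn]] to have type e with [florp zib] of type e, [zeph vorn] must be the function: [zeph vorn] : ⟨e, e⟩.
For [zeph vorn] to have type ⟨e, e⟩ with zeph of type t, vorn must be the function: vorn : ⟨t, ⟨e, e⟩⟩.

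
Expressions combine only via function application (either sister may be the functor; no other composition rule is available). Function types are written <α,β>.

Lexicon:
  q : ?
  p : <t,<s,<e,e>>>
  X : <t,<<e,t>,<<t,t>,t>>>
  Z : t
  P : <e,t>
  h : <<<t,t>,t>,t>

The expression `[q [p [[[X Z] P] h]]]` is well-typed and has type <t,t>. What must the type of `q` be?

<<s,<e,e>>,<t,t>>

[q [p [[[X Z] P] h]]] must have type <t,t>. The sister [p [[[X Z] P] h]] has type <s,<e,e>>; that is not a function onto <t,t>, so q must be the functor, of type <<s,<e,e>>,<t,t>>.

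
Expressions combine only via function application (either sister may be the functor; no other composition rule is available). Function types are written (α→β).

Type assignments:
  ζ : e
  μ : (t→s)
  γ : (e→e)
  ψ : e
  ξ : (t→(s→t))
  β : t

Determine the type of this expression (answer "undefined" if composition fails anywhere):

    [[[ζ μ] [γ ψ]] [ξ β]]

undefined

At [ζ μ]: neither e nor (t→s) can take the other as argument; the node is ill-typed.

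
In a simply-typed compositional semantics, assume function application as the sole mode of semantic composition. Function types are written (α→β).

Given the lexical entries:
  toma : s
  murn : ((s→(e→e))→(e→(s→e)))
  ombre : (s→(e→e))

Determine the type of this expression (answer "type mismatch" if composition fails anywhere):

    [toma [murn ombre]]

At [murn ombre], murn : ((s→(e→e))→(e→(s→e))) takes ombre : (s→(e→e)), giving (e→(s→e)).
[toma [murn ombre]]: s with (e→(s→e)) — neither is a function whose domain matches the other; composition fails here.

type mismatch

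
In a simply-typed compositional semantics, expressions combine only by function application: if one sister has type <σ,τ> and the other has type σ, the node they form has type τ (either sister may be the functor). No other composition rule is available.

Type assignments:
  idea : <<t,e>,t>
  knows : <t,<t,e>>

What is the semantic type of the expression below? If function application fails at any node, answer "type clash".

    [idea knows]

type clash

[idea knows]: <<t,e>,t> and <t,<t,e>> cannot combine by function application — type clash.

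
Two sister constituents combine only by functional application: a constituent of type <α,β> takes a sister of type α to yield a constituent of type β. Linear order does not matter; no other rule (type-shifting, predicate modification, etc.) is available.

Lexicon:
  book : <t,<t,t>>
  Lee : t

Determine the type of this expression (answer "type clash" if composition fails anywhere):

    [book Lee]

[book Lee]: functor book : <t,<t,t>>, argument Lee : t; result <t,t>.

<t,t>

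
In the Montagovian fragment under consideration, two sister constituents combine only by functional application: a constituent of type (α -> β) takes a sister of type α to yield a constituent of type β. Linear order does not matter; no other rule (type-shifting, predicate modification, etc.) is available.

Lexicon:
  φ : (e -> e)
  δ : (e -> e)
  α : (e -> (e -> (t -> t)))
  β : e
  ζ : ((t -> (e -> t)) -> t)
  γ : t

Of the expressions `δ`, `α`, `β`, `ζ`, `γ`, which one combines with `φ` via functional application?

β

δ : (e -> e) — φ needs e; δ needs e; neither fits.
α : (e -> (e -> (t -> t))) — φ needs e; α needs e; neither fits.
β — combines: φ : (e -> e) takes β : e as argument, giving e.
ζ : ((t -> (e -> t)) -> t) — φ needs e; ζ needs (t -> (e -> t)); neither fits.
γ : t — φ needs e; γ needs nothing (atomic); neither fits.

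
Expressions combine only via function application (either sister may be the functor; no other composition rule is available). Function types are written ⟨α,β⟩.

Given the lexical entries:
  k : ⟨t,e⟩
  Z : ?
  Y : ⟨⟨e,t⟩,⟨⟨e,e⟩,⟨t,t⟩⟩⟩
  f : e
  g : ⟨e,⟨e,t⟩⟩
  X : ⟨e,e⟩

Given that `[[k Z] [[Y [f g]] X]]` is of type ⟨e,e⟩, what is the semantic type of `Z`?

[[k Z] [[Y [f g]] X]] must have type ⟨e,e⟩. The sister [[Y [f g]] X] has type ⟨t,t⟩; that is not a function onto ⟨e,e⟩, so [k Z] must be the functor, of type ⟨⟨t,t⟩,⟨e,e⟩⟩.
[k Z] must have type ⟨⟨t,t⟩,⟨e,e⟩⟩. The sister k has type ⟨t,e⟩; that is not a function onto ⟨⟨t,t⟩,⟨e,e⟩⟩, so Z must be the functor, of type ⟨⟨t,e⟩,⟨⟨t,t⟩,⟨e,e⟩⟩⟩.

⟨⟨t,e⟩,⟨⟨t,t⟩,⟨e,e⟩⟩⟩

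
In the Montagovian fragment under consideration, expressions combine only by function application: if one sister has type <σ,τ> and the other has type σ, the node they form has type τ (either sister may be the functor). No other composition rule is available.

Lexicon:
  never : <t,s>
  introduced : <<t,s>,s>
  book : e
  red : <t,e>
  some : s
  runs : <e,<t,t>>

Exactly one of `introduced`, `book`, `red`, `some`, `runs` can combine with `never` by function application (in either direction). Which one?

introduced — combines: introduced : <<t,s>,s> takes never : <t,s> as argument, giving s.
book : e — no; never wants t, and book wants nothing (atomic).
red : <t,e> — no; never wants t, and red wants t.
some : s — no; never wants t, and some wants nothing (atomic).
runs : <e,<t,t>> — no; never wants t, and runs wants e.

introduced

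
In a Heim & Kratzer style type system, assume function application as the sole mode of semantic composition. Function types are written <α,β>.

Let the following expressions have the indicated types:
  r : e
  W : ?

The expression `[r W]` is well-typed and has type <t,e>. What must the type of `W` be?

<e,<t,e>>

[r W] must have type <t,e>. The sister r has type e; that is not a function onto <t,e>, so W must be the functor, of type <e,<t,e>>.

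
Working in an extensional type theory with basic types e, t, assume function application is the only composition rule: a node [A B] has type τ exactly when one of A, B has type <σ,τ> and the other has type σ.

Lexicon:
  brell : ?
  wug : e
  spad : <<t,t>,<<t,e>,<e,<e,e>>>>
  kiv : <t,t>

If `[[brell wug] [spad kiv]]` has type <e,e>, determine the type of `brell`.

<e,<<<t,e>,<e,<e,e>>>,<e,e>>>

For [[brell wug] [spad kiv]] to have type <e,e> with [spad kiv] of type <<t,e>,<e,<e,e>>>, [brell wug] must be the function: [brell wug] : <<<t,e>,<e,<e,e>>>,<e,e>>.
For [brell wug] to have type <<<t,e>,<e,<e,e>>>,<e,e>> with wug of type e, brell must be the function: brell : <e,<<<t,e>,<e,<e,e>>>,<e,e>>>.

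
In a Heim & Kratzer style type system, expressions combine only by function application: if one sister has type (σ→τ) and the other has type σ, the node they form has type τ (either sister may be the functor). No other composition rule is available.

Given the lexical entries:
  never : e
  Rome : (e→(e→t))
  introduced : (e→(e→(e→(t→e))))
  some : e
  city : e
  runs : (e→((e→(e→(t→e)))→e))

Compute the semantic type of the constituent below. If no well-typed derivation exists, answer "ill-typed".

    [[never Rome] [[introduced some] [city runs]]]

[never Rome]: (e→(e→t)) applied to e yields (e→t).
[introduced some]: (e→(e→(e→(t→e)))) applied to e yields (e→(e→(t→e))).
[city runs]: (e→((e→(e→(t→e)))→e)) applied to e yields ((e→(e→(t→e)))→e).
[[introduced some] [city runs]]: ((e→(e→(t→e)))→e) applied to (e→(e→(t→e))) yields e.
[[never Rome] [[introduced some] [city runs]]]: (e→t) applied to e yields t.

t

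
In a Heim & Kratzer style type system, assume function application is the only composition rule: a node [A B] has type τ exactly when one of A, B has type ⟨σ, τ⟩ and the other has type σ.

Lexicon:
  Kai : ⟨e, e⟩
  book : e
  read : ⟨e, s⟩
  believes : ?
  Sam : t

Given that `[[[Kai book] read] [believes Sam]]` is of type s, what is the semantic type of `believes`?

⟨t, ⟨s, s⟩⟩

For [[[Kai book] read] [believes Sam]] to have type s with [[Kai book] read] of type s, [believes Sam] must be the function: [believes Sam] : ⟨s, s⟩.
For [believes Sam] to have type ⟨s, s⟩ with Sam of type t, believes must be the function: believes : ⟨t, ⟨s, s⟩⟩.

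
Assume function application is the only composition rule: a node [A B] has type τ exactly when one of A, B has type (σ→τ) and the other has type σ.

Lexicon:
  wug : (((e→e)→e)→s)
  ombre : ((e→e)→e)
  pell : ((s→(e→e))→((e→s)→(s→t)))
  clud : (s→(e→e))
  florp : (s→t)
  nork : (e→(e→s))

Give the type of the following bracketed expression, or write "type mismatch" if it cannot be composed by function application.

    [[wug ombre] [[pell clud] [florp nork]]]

type mismatch

At [wug ombre], wug : (((e→e)→e)→s) takes ombre : ((e→e)→e), giving s.
At [pell clud], pell : ((s→(e→e))→((e→s)→(s→t))) takes clud : (s→(e→e)), giving ((e→s)→(s→t)).
[florp nork]: (s→t) and (e→(e→s)) cannot combine by function application — type clash.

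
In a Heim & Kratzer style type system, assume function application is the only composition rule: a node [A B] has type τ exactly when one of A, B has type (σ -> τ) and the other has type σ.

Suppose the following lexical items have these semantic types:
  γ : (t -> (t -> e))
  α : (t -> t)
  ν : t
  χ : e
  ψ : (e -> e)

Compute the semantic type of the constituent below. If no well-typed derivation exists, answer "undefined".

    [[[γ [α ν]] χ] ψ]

undefined

[α ν]: functor α : (t -> t), argument ν : t; result t.
[γ [α ν]]: functor γ : (t -> (t -> e)), argument [α ν] : t; result (t -> e).
[[γ [α ν]] χ]: (t -> e) and e cannot combine by function application — type clash.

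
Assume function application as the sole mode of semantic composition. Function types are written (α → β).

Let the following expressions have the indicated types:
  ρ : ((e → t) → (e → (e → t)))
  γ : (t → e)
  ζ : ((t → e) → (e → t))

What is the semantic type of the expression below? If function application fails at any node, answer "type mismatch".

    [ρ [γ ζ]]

[γ ζ]: ζ is ((t → e) → (e → t)), γ is (t → e); result (e → t).
[ρ [γ ζ]]: ρ is ((e → t) → (e → (e → t))), [γ ζ] is (e → t); result (e → (e → t)).

(e → (e → t))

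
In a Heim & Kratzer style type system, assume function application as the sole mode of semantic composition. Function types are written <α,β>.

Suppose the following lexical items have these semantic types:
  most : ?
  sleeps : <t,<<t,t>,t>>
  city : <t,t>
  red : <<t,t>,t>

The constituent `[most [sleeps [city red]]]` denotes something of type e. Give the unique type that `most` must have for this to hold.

[most [sleeps [city red]]] is required to be e. [sleeps [city red]] : <<t,t>,t> cannot yield e as functor, so most : <<<t,t>,t>,e>.

<<<t,t>,t>,e>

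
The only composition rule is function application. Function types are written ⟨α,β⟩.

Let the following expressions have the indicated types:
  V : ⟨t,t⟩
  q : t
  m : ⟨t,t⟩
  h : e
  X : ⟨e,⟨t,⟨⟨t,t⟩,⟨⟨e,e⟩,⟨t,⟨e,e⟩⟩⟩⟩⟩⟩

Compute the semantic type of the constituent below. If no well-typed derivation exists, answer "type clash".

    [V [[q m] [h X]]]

At [q m], m : ⟨t,t⟩ takes q : t, giving t.
At [h X], X : ⟨e,⟨t,⟨⟨t,t⟩,⟨⟨e,e⟩,⟨t,⟨e,e⟩⟩⟩⟩⟩⟩ takes h : e, giving ⟨t,⟨⟨t,t⟩,⟨⟨e,e⟩,⟨t,⟨e,e⟩⟩⟩⟩⟩.
At [[q m] [h X]], [h X] : ⟨t,⟨⟨t,t⟩,⟨⟨e,e⟩,⟨t,⟨e,e⟩⟩⟩⟩⟩ takes [q m] : t, giving ⟨⟨t,t⟩,⟨⟨e,e⟩,⟨t,⟨e,e⟩⟩⟩⟩.
At [V [[q m] [h X]]], [[q m] [h X]] : ⟨⟨t,t⟩,⟨⟨e,e⟩,⟨t,⟨e,e⟩⟩⟩⟩ takes V : ⟨t,t⟩, giving ⟨⟨e,e⟩,⟨t,⟨e,e⟩⟩⟩.

⟨⟨e,e⟩,⟨t,⟨e,e⟩⟩⟩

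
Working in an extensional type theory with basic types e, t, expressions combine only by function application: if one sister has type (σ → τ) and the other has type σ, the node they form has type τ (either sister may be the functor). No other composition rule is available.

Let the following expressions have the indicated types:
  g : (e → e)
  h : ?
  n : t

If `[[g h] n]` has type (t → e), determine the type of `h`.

((e → e) → (t → (t → e)))

At [[g h] n] (required: (t → e)): n is t, which is not a function with range (t → e); hence [g h] is the functor — type (t → (t → e)).
At [g h] (required: (t → (t → e))): g is (e → e), which is not a function with range (t → (t → e)); hence h is the functor — type ((e → e) → (t → (t → e))).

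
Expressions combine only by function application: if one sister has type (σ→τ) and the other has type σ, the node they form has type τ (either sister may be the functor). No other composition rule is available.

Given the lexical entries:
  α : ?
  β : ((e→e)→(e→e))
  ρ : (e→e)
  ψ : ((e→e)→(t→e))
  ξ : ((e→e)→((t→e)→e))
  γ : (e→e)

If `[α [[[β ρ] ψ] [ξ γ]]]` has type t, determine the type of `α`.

At [α [[[β ρ] ψ] [ξ γ]]] (required: t): [[[β ρ] ψ] [ξ γ]] is e, which is not a function with range t; hence α is the functor — type (e→t).

(e→t)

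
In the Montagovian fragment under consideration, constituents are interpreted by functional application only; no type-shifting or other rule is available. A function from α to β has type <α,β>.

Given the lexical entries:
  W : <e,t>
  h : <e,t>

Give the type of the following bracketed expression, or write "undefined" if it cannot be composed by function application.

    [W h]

undefined

[W h]: <e,t> with <e,t> — neither is a function whose domain matches the other; composition fails here.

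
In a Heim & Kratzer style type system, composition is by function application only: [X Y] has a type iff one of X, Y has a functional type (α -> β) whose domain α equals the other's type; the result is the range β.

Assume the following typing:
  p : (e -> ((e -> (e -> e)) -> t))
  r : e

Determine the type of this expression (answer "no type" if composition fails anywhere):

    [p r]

[p r]: functor p : (e -> ((e -> (e -> e)) -> t)), argument r : e; result ((e -> (e -> e)) -> t).

((e -> (e -> e)) -> t)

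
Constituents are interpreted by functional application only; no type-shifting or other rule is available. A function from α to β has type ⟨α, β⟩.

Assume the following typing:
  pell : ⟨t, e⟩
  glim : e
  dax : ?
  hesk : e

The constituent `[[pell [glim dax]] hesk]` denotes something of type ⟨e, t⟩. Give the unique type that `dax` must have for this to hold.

At [[pell [glim dax]] hesk] (required: ⟨e, t⟩): hesk is e, which is not a function with range ⟨e, t⟩; hence [pell [glim dax]] is the functor — type ⟨e, ⟨e, t⟩⟩.
At [pell [glim dax]] (required: ⟨e, ⟨e, t⟩⟩): pell is ⟨t, e⟩, which is not a function with range ⟨e, ⟨e, t⟩⟩; hence [glim dax] is the functor — type ⟨⟨t, e⟩, ⟨e, ⟨e, t⟩⟩⟩.
At [glim dax] (required: ⟨⟨t, e⟩, ⟨e, ⟨e, t⟩⟩⟩): glim is e, which is not a function with range ⟨⟨t, e⟩, ⟨e, ⟨e, t⟩⟩⟩; hence dax is the functor — type ⟨e, ⟨⟨t, e⟩, ⟨e, ⟨e, t⟩⟩⟩⟩.

⟨e, ⟨⟨t, e⟩, ⟨e, ⟨e, t⟩⟩⟩⟩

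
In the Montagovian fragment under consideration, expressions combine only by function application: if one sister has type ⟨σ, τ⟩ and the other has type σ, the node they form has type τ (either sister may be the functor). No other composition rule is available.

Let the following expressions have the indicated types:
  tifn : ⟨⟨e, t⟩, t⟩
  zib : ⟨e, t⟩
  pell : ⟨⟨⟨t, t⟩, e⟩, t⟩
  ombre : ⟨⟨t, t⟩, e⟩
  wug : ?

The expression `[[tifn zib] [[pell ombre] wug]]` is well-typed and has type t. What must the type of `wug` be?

⟨t, ⟨t, t⟩⟩

For [[tifn zib] [[pell ombre] wug]] to have type t with [tifn zib] of type t, [[pell ombre] wug] must be the function: [[pell ombre] wug] : ⟨t, t⟩.
For [[pell ombre] wug] to have type ⟨t, t⟩ with [pell ombre] of type t, wug must be the function: wug : ⟨t, ⟨t, t⟩⟩.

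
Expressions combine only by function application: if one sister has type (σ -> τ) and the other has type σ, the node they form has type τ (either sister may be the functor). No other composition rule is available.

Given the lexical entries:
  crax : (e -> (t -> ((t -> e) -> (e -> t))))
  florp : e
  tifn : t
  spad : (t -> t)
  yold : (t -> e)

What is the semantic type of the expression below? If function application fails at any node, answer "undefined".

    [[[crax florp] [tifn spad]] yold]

(e -> t)

At [crax florp], crax : (e -> (t -> ((t -> e) -> (e -> t)))) takes florp : e, giving (t -> ((t -> e) -> (e -> t))).
At [tifn spad], spad : (t -> t) takes tifn : t, giving t.
At [[crax florp] [tifn spad]], [crax florp] : (t -> ((t -> e) -> (e -> t))) takes [tifn spad] : t, giving ((t -> e) -> (e -> t)).
At [[[crax florp] [tifn spad]] yold], [[crax florp] [tifn spad]] : ((t -> e) -> (e -> t)) takes yold : (t -> e), giving (e -> t).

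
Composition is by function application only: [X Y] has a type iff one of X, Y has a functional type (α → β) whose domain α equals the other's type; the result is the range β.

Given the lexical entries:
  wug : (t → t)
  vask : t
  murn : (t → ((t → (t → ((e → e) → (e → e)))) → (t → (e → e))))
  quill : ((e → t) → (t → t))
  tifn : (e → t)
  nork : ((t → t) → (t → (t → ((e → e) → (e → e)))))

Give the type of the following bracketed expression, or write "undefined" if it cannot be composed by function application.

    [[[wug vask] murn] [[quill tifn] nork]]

(t → (e → e))

[wug vask] — wug of type (t → t) combines with vask of type t: type t.
[[wug vask] murn] — murn of type (t → ((t → (t → ((e → e) → (e → e)))) → (t → (e → e)))) combines with [wug vask] of type t: type ((t → (t → ((e → e) → (e → e)))) → (t → (e → e))).
[quill tifn] — quill of type ((e → t) → (t → t)) combines with tifn of type (e → t): type (t → t).
[[quill tifn] nork] — nork of type ((t → t) → (t → (t → ((e → e) → (e → e))))) combines with [quill tifn] of type (t → t): type (t → (t → ((e → e) → (e → e)))).
[[[wug vask] murn] [[quill tifn] nork]] — [[wug vask] murn] of type ((t → (t → ((e → e) → (e → e)))) → (t → (e → e))) combines with [[quill tifn] nork] of type (t → (t → ((e → e) → (e → e)))): type (t → (e → e)).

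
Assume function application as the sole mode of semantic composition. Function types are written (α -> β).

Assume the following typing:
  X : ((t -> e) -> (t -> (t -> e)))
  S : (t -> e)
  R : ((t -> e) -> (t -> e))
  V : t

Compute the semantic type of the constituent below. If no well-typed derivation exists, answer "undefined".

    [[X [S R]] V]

[S R]: ((t -> e) -> (t -> e)) applied to (t -> e) yields (t -> e).
[X [S R]]: ((t -> e) -> (t -> (t -> e))) applied to (t -> e) yields (t -> (t -> e)).
[[X [S R]] V]: (t -> (t -> e)) applied to t yields (t -> e).

(t -> e)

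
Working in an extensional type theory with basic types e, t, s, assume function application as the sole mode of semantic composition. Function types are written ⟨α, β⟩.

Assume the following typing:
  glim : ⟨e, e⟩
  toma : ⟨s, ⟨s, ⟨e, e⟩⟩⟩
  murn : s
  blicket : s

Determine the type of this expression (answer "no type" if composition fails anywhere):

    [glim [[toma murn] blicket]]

[toma murn]: functor toma : ⟨s, ⟨s, ⟨e, e⟩⟩⟩, argument murn : s; result ⟨s, ⟨e, e⟩⟩.
[[toma murn] blicket]: functor [toma murn] : ⟨s, ⟨e, e⟩⟩, argument blicket : s; result ⟨e, e⟩.
[glim [[toma murn] blicket]]: ⟨e, e⟩ and ⟨e, e⟩ cannot combine by function application — type clash.

no type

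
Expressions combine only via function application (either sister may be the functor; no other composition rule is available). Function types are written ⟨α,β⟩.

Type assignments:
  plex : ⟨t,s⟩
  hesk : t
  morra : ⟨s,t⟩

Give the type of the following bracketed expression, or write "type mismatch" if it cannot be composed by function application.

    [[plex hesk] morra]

t

[plex hesk]: ⟨t,s⟩ applied to t yields s.
[[plex hesk] morra]: ⟨s,t⟩ applied to s yields t.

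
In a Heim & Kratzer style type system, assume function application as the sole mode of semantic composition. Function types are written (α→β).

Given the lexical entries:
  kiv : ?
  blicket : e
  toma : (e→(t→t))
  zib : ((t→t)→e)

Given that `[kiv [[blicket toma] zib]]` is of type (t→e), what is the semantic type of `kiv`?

(e→(t→e))

At [kiv [[blicket toma] zib]] (required: (t→e)): [[blicket toma] zib] is e, which is not a function with range (t→e); hence kiv is the functor — type (e→(t→e)).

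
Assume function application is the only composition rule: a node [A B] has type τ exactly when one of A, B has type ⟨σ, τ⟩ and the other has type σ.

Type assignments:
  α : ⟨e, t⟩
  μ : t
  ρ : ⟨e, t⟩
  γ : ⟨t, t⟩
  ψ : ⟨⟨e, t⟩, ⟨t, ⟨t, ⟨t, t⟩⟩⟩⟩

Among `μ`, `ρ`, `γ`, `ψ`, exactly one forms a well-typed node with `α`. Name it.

ψ

μ : t — α needs e; μ needs nothing (atomic); neither fits.
ρ : ⟨e, t⟩ — α needs e; ρ needs e; neither fits.
γ : ⟨t, t⟩ — α needs e; γ needs t; neither fits.
ψ — combines: ψ : ⟨⟨e, t⟩, ⟨t, ⟨t, ⟨t, t⟩⟩⟩⟩ takes α : ⟨e, t⟩ as argument, giving ⟨t, ⟨t, ⟨t, t⟩⟩⟩.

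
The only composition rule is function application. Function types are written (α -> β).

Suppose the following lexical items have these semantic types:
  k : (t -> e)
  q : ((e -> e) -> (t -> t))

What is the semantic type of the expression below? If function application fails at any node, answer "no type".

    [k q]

no type

[k q]: (t -> e) and ((e -> e) -> (t -> t)) cannot combine by function application — type clash.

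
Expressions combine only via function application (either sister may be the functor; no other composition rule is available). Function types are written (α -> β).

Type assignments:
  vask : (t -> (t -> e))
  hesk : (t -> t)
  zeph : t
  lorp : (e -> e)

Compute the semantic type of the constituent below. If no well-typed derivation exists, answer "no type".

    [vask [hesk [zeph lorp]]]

[zeph lorp]: t with (e -> e) — neither is a function whose domain matches the other; composition fails here.

no type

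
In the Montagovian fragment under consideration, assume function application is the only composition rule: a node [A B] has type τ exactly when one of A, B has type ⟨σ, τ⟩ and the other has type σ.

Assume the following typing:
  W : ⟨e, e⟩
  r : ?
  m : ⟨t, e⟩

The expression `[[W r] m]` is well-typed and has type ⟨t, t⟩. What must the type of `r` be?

For [[W r] m] to have type ⟨t, t⟩ with m of type ⟨t, e⟩, [W r] must be the function: [W r] : ⟨⟨t, e⟩, ⟨t, t⟩⟩.
For [W r] to have type ⟨⟨t, e⟩, ⟨t, t⟩⟩ with W of type ⟨e, e⟩, r must be the function: r : ⟨⟨e, e⟩, ⟨⟨t, e⟩, ⟨t, t⟩⟩⟩.

⟨⟨e, e⟩, ⟨⟨t, e⟩, ⟨t, t⟩⟩⟩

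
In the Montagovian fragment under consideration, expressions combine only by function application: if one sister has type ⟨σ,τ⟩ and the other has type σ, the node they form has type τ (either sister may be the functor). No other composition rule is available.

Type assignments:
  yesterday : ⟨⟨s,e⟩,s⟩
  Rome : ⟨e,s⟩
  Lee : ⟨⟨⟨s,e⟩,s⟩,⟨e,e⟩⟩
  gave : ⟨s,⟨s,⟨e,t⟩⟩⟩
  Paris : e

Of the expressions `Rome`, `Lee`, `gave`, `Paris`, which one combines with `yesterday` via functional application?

Rome : ⟨e,s⟩ — no; yesterday wants ⟨s,e⟩, and Rome wants e.
Lee — combines: Lee : ⟨⟨⟨s,e⟩,s⟩,⟨e,e⟩⟩ takes yesterday : ⟨⟨s,e⟩,s⟩ as argument, giving ⟨e,e⟩.
gave : ⟨s,⟨s,⟨e,t⟩⟩⟩ — no; yesterday wants ⟨s,e⟩, and gave wants s.
Paris : e — no; yesterday wants ⟨s,e⟩, and Paris wants nothing (atomic).

Lee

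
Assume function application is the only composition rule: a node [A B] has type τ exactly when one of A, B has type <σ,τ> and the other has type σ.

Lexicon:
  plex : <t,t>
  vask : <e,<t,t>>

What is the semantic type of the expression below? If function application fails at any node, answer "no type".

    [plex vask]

no type

At [plex vask]: neither <t,t> nor <e,<t,t>> can take the other as argument; the node is ill-typed.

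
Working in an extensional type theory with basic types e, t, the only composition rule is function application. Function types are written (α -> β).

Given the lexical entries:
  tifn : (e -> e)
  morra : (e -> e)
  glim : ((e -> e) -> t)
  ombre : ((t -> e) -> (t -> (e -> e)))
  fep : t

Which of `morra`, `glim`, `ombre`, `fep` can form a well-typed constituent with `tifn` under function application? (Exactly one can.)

morra : (e -> e) — does not combine with tifn.
glim — combines: glim : ((e -> e) -> t) takes tifn : (e -> e) as argument, giving t.
ombre : ((t -> e) -> (t -> (e -> e))) — does not combine with tifn.
fep : t — does not combine with tifn.

glim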